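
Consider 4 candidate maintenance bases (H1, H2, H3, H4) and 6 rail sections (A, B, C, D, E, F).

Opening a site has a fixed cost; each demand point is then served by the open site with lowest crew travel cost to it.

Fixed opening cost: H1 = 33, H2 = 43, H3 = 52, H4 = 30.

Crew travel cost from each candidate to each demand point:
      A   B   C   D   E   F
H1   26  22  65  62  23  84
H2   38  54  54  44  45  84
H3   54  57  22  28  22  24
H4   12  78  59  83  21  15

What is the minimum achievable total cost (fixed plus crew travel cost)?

229

Open {H1, H3}: assign each demand point to its cheapest open site.
  A→H1 26, B→H1 22, C→H3 22, D→H3 28, E→H3 22, F→H3 24
  crew travel cost 144, fixed 85 → total 229.
Compare {H1, H3, H4}: crew travel cost 120 + fixed 115 = 235.
Compare {H3, H4}: crew travel cost 155 + fixed 82 = 237.
Compare {H1, H4}: crew travel cost 191 + fixed 63 = 254.
All other subsets cost ≥ 235. Minimum total cost: 229.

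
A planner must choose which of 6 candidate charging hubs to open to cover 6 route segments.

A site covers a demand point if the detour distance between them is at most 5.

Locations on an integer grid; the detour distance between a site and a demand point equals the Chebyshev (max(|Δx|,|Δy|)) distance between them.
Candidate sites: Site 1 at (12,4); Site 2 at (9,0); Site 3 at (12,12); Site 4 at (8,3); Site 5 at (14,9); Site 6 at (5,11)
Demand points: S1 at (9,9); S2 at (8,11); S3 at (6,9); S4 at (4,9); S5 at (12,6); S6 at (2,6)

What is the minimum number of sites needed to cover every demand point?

2

Coverage sets (demand points within 5 of each site):
  Site 1: {S1, S5}
  Site 2: {}
  Site 3: {S1, S2}
  Site 4: {S5}
  Site 5: {S1, S5}
  Site 6: {S1, S2, S3, S4, S6}
No single site covers all 6 demand points.
But {Site 1, Site 6} covers everything, so the minimum is 2.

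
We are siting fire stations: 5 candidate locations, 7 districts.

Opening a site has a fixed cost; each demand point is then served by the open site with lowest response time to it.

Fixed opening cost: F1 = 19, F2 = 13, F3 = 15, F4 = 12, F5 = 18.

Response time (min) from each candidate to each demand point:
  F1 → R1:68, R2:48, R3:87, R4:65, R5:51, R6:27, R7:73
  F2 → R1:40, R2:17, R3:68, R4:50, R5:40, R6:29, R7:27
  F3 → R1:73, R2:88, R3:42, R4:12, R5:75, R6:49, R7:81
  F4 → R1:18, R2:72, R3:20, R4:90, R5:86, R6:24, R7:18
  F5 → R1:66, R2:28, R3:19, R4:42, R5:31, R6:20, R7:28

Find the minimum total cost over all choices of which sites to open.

189

Open {F2, F3, F4}: assign each demand point to its cheapest open site.
  R1→F4 18, R2→F2 17, R3→F4 20, R4→F3 12, R5→F2 40, R6→F4 24, R7→F4 18
  response time 149, fixed 40 → total 189.
Compare {F3, F4, F5}: response time 146 + fixed 45 = 191.
Compare {F2, F3, F4, F5}: response time 135 + fixed 58 = 193.
Compare {F4, F5}: response time 176 + fixed 30 = 206.
All other subsets cost ≥ 191. Minimum total cost: 189.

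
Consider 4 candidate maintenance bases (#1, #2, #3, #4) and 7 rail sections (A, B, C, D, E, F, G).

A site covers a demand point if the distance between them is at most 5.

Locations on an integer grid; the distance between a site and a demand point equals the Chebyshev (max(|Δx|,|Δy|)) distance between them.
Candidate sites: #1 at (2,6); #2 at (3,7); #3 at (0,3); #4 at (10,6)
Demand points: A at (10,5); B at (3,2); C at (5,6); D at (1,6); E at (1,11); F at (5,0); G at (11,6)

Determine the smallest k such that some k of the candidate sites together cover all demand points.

Coverage sets (demand points within 5 of each site):
  #1: {B, C, D, E}
  #2: {B, C, D, E}
  #3: {B, C, D, F}
  #4: {A, C, G}
No 2 sites suffice: every size-2 union leaves at least one demand point uncovered.
But {#1, #3, #4} covers everything, so the minimum is 3.

3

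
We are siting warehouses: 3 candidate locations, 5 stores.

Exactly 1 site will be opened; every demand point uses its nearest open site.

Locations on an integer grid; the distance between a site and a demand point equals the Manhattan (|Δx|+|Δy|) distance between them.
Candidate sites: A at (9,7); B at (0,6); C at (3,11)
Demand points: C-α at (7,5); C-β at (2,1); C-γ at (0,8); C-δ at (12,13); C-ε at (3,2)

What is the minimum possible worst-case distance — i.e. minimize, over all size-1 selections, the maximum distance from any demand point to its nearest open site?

11

Open {C}.
  Farthest demand point is C-β at distance 11 (to C); all others are ≤ 11.
With {A} the worst case is 13.
With {B} the worst case is 19.
No size-1 selection achieves below 11.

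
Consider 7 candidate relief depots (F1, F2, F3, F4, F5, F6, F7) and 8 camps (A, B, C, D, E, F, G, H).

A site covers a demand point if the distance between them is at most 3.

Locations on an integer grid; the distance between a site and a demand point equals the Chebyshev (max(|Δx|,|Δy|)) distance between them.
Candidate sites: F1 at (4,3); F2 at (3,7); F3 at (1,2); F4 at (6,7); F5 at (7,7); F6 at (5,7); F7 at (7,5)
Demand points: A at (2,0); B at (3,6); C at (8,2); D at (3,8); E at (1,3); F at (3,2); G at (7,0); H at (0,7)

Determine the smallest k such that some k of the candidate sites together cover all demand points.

3

Coverage sets (demand points within 3 of each site):
  F1: {A, B, E, F, G}
  F2: {B, D, H}
  F3: {A, E, F}
  F4: {B, D}
  F5: {}
  F6: {B, D}
  F7: {C}
No 2 sites suffice: every size-2 union leaves at least one demand point uncovered.
But {F1, F2, F7} covers everything, so the minimum is 3.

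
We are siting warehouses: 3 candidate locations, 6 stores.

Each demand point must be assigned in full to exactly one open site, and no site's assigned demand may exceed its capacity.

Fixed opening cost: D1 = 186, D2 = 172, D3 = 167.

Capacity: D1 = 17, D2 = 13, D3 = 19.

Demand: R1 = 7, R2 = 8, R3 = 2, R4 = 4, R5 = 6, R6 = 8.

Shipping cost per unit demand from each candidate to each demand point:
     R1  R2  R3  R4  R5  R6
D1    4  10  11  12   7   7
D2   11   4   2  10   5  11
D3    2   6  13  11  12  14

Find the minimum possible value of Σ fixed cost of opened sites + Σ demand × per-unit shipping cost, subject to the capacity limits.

579

Open {D1, D3}; cheapest assignment that respects the capacities:
  D1 (cap 17, load 16): R3, R5, R6 — cost 2×11 + 6×7 + 8×7 = 120
  D3 (cap 19, load 19): R1, R2, R4 — cost 7×2 + 8×6 + 4×11 = 106
  Shipping 226, fixed 353 → total 579.
  Any other capacity-feasible assignment to {D1, D3} ships for at least 226.
Compare {D1, D2, D3}: its best feasible assignment gives total 717.
Every other set of open sites that can feasibly serve all demand totals ≥ 717 even under its best assignment. Minimum: 579.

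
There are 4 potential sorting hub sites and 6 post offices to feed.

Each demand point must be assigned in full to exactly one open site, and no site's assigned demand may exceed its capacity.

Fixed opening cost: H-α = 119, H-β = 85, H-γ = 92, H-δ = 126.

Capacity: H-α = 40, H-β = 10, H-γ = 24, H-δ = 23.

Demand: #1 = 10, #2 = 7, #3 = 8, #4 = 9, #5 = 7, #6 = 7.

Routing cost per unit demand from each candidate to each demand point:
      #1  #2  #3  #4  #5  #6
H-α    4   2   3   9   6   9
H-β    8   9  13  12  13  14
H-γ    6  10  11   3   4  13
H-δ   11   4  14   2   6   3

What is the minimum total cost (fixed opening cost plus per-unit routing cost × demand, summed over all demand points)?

Open {H-α, H-δ}; cheapest assignment that respects the capacities:
  H-α (cap 40, load 32): #1, #2, #3, #5 — cost 10×4 + 7×2 + 8×3 + 7×6 = 120
  H-δ (cap 23, load 16): #4, #6 — cost 9×2 + 7×3 = 39
  Shipping 159, fixed 245 → total 404.
  Any other capacity-feasible assignment to {H-α, H-δ} ships for at least 159.
Compare {H-α, H-γ}: its best feasible assignment gives total 407.
Compare {H-α, H-γ, H-δ}: its best feasible assignment gives total 482.
Every other set of open sites that can feasibly serve all demand totals ≥ 407 even under its best assignment. Minimum: 404.

404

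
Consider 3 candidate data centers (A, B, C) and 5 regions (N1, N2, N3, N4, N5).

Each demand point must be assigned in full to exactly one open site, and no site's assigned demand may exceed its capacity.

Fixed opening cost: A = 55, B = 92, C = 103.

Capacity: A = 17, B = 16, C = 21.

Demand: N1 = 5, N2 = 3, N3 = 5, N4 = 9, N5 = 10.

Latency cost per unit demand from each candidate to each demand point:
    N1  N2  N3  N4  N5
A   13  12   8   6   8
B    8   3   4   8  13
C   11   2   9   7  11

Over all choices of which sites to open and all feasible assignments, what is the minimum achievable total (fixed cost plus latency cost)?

402

Open {A, C}; cheapest assignment that respects the capacities:
  A (cap 17, load 15): N3, N5 — cost 5×8 + 10×8 = 120
  C (cap 21, load 17): N1, N2, N4 — cost 5×11 + 3×2 + 9×7 = 124
  Shipping 244, fixed 158 → total 402.
  Any other capacity-feasible assignment to {A, C} ships for at least 244.
Compare {B, C}: its best feasible assignment gives total 437.
Compare {A, B}: its best feasible assignment gives total 447.
Every other set of open sites that can feasibly serve all demand totals ≥ 437 even under its best assignment. Minimum: 402.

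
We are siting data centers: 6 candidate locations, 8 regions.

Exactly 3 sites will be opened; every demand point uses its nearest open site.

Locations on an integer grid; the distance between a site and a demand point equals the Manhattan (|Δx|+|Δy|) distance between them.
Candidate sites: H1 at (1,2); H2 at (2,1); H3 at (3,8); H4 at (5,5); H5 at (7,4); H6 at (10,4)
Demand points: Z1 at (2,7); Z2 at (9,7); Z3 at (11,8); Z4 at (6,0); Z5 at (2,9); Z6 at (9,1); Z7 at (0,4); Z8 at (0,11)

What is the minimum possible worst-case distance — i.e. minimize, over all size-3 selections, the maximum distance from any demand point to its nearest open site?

6

Open {H2, H3, H6}.
  Farthest demand point is Z8 at distance 6 (to H3); all others are ≤ 6.
With {H3, H4, H6} the worst case is 6.
With {H1, H3, H6} the worst case is 7.
No size-3 selection achieves below 6.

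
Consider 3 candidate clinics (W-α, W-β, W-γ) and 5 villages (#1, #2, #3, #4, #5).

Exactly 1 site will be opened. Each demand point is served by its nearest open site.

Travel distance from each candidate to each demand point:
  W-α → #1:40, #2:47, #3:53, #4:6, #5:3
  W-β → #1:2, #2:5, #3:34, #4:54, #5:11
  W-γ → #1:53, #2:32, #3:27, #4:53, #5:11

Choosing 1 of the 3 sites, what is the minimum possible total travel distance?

Open {W-β}.
  #1→W-β 2, #2→W-β 5, #3→W-β 34, #4→W-β 54, #5→W-β 11  ⇒ total 106.
Compare {W-α}: total 149.
Compare {W-γ}: total 176.

106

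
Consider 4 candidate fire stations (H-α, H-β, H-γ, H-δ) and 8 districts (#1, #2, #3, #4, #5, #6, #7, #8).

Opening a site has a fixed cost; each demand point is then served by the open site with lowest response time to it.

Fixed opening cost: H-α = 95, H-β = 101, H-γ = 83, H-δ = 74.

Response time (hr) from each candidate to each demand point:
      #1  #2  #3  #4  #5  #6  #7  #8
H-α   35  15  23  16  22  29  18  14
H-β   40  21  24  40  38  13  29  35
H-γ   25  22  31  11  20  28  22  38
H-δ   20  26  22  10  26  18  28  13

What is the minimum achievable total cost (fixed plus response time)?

Open {H-δ}: assign each demand point to its cheapest open site.
  #1→H-δ 20, #2→H-δ 26, #3→H-δ 22, #4→H-δ 10, #5→H-δ 26, #6→H-δ 18, #7→H-δ 28, #8→H-δ 13
  response time 163, fixed 74 → total 237.
Compare {H-α}: response time 172 + fixed 95 = 267.
Compare {H-γ}: response time 197 + fixed 83 = 280.
Compare {H-γ, H-δ}: response time 147 + fixed 157 = 304.
All other subsets cost ≥ 267. Minimum total cost: 237.

237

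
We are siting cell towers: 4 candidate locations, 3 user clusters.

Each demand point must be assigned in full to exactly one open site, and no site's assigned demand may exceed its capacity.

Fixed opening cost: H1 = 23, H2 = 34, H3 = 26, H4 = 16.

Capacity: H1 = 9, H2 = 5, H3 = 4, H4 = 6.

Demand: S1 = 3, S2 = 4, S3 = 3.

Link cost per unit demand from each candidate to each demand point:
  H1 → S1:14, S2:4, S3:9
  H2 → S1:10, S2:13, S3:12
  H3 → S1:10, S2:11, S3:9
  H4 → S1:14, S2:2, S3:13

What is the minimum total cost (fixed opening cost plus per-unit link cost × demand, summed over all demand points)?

Open {H1, H4}; cheapest assignment that respects the capacities:
  H1 (cap 9, load 6): S1, S3 — cost 3×14 + 3×9 = 69
  H4 (cap 6, load 4): S2 — cost 4×2 = 8
  Shipping 77, fixed 39 → total 116.
  Any other capacity-feasible assignment to {H1, H4} ships for at least 77.
Compare {H1, H3}: its best feasible assignment gives total 122.
Compare {H1, H2}: its best feasible assignment gives total 130.
Every other set of open sites that can feasibly serve all demand totals ≥ 122 even under its best assignment. Minimum: 116.

116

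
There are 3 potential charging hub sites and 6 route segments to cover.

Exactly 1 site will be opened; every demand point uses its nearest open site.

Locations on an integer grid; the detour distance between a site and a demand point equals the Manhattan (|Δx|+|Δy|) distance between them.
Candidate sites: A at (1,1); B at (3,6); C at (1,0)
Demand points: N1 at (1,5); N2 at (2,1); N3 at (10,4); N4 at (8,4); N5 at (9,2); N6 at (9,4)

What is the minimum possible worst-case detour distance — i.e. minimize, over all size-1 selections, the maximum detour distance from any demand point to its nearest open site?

10

Open {B}.
  Farthest demand point is N5 at detour distance 10 (to B); all others are ≤ 10.
With {A} the worst case is 12.
With {C} the worst case is 13.
No size-1 selection achieves below 10.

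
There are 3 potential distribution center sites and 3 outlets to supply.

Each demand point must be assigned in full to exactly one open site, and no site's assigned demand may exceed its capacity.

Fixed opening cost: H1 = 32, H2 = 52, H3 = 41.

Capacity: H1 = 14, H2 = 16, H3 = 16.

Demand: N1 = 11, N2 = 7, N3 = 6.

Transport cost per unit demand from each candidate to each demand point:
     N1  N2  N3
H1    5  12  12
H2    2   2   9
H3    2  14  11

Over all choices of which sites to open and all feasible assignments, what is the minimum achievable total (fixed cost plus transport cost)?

Open {H2, H3}; cheapest assignment that respects the capacities:
  H2 (cap 16, load 13): N2, N3 — cost 7×2 + 6×9 = 68
  H3 (cap 16, load 11): N1 — cost 11×2 = 22
  Shipping 90, fixed 93 → total 183.
  Any other capacity-feasible assignment to {H2, H3} ships for at least 90.
Compare {H1, H2}: its best feasible assignment gives total 207.
Compare {H1, H2, H3}: its best feasible assignment gives total 215.
Every other set of open sites that can feasibly serve all demand totals ≥ 207 even under its best assignment. Minimum: 183.

183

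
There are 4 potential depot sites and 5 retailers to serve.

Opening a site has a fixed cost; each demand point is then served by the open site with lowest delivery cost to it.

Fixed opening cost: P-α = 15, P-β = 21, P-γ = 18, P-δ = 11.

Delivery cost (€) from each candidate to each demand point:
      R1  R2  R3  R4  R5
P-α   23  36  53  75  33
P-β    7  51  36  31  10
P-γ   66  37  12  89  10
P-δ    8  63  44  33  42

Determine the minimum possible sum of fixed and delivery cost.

129

Open {P-γ, P-δ}: assign each demand point to its cheapest open site.
  R1→P-δ 8, R2→P-γ 37, R3→P-γ 12, R4→P-δ 33, R5→P-γ 10
  delivery cost 100, fixed 29 → total 129.
Compare {P-β, P-γ}: delivery cost 97 + fixed 39 = 136.
Compare {P-α, P-γ, P-δ}: delivery cost 99 + fixed 44 = 143.
Compare {P-β, P-γ, P-δ}: delivery cost 97 + fixed 50 = 147.
All other subsets cost ≥ 136. Minimum total cost: 129.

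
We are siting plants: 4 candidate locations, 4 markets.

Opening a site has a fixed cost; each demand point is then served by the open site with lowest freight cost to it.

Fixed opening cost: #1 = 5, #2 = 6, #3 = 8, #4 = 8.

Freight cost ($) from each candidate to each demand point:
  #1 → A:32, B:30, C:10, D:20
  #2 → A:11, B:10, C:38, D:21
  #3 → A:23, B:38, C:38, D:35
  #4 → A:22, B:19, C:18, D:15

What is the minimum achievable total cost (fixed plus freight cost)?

Open {#1, #2}: assign each demand point to its cheapest open site.
  A→#2 11, B→#2 10, C→#1 10, D→#1 20
  freight cost 51, fixed 11 → total 62.
Compare {#1, #2, #4}: freight cost 46 + fixed 19 = 65.
Compare {#2, #4}: freight cost 54 + fixed 14 = 68.
Compare {#1, #2, #3}: freight cost 51 + fixed 19 = 70.
All other subsets cost ≥ 65. Minimum total cost: 62.

62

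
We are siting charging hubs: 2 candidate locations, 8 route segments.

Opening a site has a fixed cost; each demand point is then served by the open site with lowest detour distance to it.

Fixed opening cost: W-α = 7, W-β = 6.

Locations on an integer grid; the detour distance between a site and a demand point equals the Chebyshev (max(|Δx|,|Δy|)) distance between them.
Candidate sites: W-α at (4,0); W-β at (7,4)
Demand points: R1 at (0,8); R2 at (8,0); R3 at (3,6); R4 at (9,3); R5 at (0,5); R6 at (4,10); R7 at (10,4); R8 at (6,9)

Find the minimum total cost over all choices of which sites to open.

44

Open {W-β}: assign each demand point to its cheapest open site.
  R1→W-β 7, R2→W-β 4, R3→W-β 4, R4→W-β 2, R5→W-β 7, R6→W-β 6, R7→W-β 3, R8→W-β 5
  detour distance 38, fixed 6 → total 44.
Compare {W-α, W-β}: detour distance 36 + fixed 13 = 49.
Compare {W-α}: detour distance 53 + fixed 7 = 60.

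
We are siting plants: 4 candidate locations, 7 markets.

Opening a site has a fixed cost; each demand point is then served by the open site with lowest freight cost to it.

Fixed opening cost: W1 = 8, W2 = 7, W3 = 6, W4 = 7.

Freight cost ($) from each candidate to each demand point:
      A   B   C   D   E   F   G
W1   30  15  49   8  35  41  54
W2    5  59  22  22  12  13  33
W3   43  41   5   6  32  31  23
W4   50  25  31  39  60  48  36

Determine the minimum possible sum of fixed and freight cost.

Open {W1, W2, W3}: assign each demand point to its cheapest open site.
  A→W2 5, B→W1 15, C→W3 5, D→W3 6, E→W2 12, F→W2 13, G→W3 23
  freight cost 79, fixed 21 → total 100.
Compare {W1, W2, W3, W4}: freight cost 79 + fixed 28 = 107.
Compare {W2, W3, W4}: freight cost 89 + fixed 20 = 109.
Compare {W2, W3}: freight cost 105 + fixed 13 = 118.
All other subsets cost ≥ 107. Minimum total cost: 100.

100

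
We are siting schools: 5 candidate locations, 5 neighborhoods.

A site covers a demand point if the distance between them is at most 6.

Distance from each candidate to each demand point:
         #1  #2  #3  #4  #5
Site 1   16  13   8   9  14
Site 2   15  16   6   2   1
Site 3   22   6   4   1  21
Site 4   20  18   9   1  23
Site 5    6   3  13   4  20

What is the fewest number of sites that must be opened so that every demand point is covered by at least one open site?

Coverage sets (demand points within 6 of each site):
  Site 1: {}
  Site 2: {#3, #4, #5}
  Site 3: {#2, #3, #4}
  Site 4: {#4}
  Site 5: {#1, #2, #4}
No single site covers all 5 demand points.
But {Site 2, Site 5} covers everything, so the minimum is 2.

2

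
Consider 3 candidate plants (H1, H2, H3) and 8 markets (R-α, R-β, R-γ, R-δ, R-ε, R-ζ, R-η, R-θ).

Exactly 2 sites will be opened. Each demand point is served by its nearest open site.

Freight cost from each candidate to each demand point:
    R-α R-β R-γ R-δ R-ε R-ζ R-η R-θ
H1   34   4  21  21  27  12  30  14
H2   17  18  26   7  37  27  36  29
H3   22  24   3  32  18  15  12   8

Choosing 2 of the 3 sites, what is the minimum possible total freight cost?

98

Open {H2, H3}.
  R-α→H2 17, R-β→H2 18, R-γ→H3 3, R-δ→H2 7, R-ε→H3 18, R-ζ→H3 15, R-η→H3 12, R-θ→H3 8  ⇒ total 98.
Compare {H1, H3}: total 100.
Compare {H1, H2}: total 132.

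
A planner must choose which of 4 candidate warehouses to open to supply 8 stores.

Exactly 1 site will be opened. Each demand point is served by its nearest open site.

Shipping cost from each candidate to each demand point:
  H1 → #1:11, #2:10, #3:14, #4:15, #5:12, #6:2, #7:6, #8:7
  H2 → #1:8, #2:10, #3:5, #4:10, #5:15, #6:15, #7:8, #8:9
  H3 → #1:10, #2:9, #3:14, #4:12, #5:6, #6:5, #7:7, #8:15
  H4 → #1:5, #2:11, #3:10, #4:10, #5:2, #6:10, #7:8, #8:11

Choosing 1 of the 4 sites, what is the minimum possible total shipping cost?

67

Open {H4}.
  #1→H4 5, #2→H4 11, #3→H4 10, #4→H4 10, #5→H4 2, #6→H4 10, #7→H4 8, #8→H4 11  ⇒ total 67.
Compare {H1}: total 77.
Compare {H3}: total 78.
No size-1 selection does better; minimum is 67.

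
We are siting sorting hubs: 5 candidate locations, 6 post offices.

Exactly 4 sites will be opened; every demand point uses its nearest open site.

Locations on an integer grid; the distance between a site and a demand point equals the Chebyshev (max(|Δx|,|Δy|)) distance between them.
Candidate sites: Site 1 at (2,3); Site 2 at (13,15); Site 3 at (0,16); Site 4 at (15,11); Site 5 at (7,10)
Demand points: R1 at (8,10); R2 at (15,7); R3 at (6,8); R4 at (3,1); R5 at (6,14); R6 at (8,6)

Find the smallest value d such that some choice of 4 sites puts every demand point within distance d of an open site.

Open {Site 1, Site 2, Site 4, Site 5}.
  Farthest demand point is R2 at distance 4 (to Site 4); all others are ≤ 4.
With {Site 1, Site 3, Site 4, Site 5} the worst case is 4.
With {Site 1, Site 2, Site 3, Site 4} the worst case is 6.
No size-4 selection achieves below 4.

4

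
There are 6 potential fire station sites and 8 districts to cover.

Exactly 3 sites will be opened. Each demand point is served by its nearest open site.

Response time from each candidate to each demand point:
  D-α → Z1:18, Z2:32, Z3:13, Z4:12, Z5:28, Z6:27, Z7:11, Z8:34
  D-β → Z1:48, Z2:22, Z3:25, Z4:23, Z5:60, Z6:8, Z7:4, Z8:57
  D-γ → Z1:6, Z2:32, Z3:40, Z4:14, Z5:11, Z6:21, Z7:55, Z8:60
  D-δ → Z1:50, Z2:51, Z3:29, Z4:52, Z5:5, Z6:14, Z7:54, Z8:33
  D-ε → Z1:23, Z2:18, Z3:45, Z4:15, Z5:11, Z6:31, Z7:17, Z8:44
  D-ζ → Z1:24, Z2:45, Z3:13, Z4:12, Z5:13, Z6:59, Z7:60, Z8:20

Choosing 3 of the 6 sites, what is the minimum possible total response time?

Open {D-β, D-γ, D-ζ}.
  Z1→D-γ 6, Z2→D-β 22, Z3→D-ζ 13, Z4→D-ζ 12, Z5→D-γ 11, Z6→D-β 8, Z7→D-β 4, Z8→D-ζ 20  ⇒ total 96.
Compare {D-β, D-δ, D-ζ}: total 108.
Compare {D-β, D-ε, D-ζ}: total 109.
No size-3 selection does better; minimum is 96.

96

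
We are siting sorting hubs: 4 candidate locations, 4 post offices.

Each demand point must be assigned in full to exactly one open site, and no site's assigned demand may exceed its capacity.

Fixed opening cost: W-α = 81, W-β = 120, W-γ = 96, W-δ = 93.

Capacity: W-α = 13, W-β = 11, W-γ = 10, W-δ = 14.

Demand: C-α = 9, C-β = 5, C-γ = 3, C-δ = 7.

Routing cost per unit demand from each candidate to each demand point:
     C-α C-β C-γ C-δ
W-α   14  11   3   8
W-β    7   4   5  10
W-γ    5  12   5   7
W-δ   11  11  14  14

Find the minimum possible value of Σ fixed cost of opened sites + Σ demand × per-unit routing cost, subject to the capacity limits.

393

Open {W-α, W-δ}; cheapest assignment that respects the capacities:
  W-α (cap 13, load 10): C-γ, C-δ — cost 3×3 + 7×8 = 65
  W-δ (cap 14, load 14): C-α, C-β — cost 9×11 + 5×11 = 154
  Shipping 219, fixed 174 → total 393.
  Any other capacity-feasible assignment to {W-α, W-δ} ships for at least 219.
Compare {W-γ, W-δ}: its best feasible assignment gives total 407.
Compare {W-α, W-β, W-γ}: its best feasible assignment gives total 427.
Every other set of open sites that can feasibly serve all demand totals ≥ 407 even under its best assignment. Minimum: 393.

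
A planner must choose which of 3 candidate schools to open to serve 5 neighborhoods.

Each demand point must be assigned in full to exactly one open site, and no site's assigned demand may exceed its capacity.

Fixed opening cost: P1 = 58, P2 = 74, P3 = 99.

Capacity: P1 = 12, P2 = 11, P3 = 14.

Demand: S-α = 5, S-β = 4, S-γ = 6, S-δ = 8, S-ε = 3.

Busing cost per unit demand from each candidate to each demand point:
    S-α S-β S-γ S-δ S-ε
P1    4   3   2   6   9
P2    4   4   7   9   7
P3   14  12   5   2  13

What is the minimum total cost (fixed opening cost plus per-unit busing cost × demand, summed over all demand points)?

Open {P1, P3}; cheapest assignment that respects the capacities:
  P1 (cap 12, load 12): S-α, S-β, S-ε — cost 5×4 + 4×3 + 3×9 = 59
  P3 (cap 14, load 14): S-γ, S-δ — cost 6×5 + 8×2 = 46
  Shipping 105, fixed 157 → total 262.
  Any other capacity-feasible assignment to {P1, P3} ships for at least 105.
Compare {P1, P2, P3}: its best feasible assignment gives total 312.
Every other set of open sites that can feasibly serve all demand totals ≥ 312 even under its best assignment. Minimum: 262.

262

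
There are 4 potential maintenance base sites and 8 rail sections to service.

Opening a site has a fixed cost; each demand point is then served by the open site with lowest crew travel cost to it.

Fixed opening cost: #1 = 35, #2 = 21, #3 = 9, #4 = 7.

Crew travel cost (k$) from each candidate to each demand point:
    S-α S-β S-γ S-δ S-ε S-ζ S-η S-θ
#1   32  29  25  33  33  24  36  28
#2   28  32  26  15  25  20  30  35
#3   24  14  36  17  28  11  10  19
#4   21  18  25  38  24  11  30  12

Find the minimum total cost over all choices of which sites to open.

150

Open {#3, #4}: assign each demand point to its cheapest open site.
  S-α→#4 21, S-β→#3 14, S-γ→#4 25, S-δ→#3 17, S-ε→#4 24, S-ζ→#3 11, S-η→#3 10, S-θ→#4 12
  crew travel cost 134, fixed 16 → total 150.
Compare {#3}: crew travel cost 159 + fixed 9 = 168.
Compare {#2, #3, #4}: crew travel cost 132 + fixed 37 = 169.
Compare {#2, #3}: crew travel cost 144 + fixed 30 = 174.
All other subsets cost ≥ 168. Minimum total cost: 150.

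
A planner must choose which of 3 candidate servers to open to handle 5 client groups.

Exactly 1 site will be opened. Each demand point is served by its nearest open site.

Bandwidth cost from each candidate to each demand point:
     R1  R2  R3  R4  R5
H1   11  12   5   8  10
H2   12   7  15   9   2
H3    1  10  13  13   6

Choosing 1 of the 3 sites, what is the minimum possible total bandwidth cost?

Open {H3}.
  R1→H3 1, R2→H3 10, R3→H3 13, R4→H3 13, R5→H3 6  ⇒ total 43.
Compare {H2}: total 45.
Compare {H1}: total 46.

43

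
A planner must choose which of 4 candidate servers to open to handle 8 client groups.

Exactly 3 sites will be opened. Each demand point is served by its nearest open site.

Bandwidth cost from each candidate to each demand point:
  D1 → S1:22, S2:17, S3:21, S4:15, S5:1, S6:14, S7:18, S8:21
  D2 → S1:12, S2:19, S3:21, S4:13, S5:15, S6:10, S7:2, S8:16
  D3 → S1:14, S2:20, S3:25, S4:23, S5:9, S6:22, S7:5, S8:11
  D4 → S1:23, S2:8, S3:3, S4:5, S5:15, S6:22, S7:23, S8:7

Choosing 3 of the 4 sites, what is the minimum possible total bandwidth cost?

48

Open {D1, D2, D4}.
  S1→D2 12, S2→D4 8, S3→D4 3, S4→D4 5, S5→D1 1, S6→D2 10, S7→D2 2, S8→D4 7  ⇒ total 48.
Compare {D2, D3, D4}: total 56.
Compare {D1, D3, D4}: total 57.
No size-3 selection does better; minimum is 48.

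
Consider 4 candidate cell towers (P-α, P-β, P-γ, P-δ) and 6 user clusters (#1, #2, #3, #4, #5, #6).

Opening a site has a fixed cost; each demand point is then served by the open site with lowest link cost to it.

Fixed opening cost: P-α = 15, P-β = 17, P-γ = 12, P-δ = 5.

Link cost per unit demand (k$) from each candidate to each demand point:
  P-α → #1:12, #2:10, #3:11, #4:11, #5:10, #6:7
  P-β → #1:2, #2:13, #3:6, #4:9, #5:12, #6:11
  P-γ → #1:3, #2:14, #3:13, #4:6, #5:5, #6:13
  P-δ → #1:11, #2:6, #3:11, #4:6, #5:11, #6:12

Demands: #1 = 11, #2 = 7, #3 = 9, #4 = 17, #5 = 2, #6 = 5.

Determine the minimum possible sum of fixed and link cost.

312

Open {P-α, P-β, P-δ}: assign each demand point to its cheapest open site.
  #1→P-β 11×2=22, #2→P-δ 7×6=42, #3→P-β 9×6=54, #4→P-δ 17×6=102, #5→P-α 2×10=20, #6→P-α 5×7=35
  link cost 275, fixed 37 → total 312.
Compare {P-α, P-β, P-γ, P-δ}: link cost 265 + fixed 49 = 314.
Compare {P-β, P-δ}: link cost 297 + fixed 22 = 319.
Compare {P-β, P-γ, P-δ}: link cost 285 + fixed 34 = 319.
All other subsets cost ≥ 314. Minimum total cost: 312.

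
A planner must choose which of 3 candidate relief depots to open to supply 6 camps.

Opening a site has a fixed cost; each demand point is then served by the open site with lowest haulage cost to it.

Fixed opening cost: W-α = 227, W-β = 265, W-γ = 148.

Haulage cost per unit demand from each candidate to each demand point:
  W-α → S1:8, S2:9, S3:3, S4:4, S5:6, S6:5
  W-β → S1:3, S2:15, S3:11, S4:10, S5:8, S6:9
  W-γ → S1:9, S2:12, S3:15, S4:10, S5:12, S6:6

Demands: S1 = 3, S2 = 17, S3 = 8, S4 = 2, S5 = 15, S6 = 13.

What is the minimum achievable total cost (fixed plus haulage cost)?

591

Open {W-α}: assign each demand point to its cheapest open site.
  S1→W-α 3×8=24, S2→W-α 17×9=153, S3→W-α 8×3=24, S4→W-α 2×4=8, S5→W-α 15×6=90, S6→W-α 13×5=65
  haulage cost 364, fixed 227 → total 591.
Compare {W-α, W-γ}: haulage cost 364 + fixed 375 = 739.
Compare {W-γ}: haulage cost 629 + fixed 148 = 777.
Compare {W-α, W-β}: haulage cost 349 + fixed 492 = 841.
All other subsets cost ≥ 739. Minimum total cost: 591.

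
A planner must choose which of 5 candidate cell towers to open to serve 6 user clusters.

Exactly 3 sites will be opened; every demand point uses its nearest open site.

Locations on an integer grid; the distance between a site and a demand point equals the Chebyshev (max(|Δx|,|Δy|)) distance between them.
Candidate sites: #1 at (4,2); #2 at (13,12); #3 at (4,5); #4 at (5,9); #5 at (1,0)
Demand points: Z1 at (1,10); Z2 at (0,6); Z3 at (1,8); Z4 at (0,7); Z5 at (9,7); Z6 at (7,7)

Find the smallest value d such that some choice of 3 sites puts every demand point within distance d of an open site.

4

Open {#1, #3, #4}.
  Farthest demand point is Z1 at distance 4 (to #4); all others are ≤ 4.
With {#2, #3, #4} the worst case is 4.
With {#3, #4, #5} the worst case is 4.
No size-3 selection achieves below 4.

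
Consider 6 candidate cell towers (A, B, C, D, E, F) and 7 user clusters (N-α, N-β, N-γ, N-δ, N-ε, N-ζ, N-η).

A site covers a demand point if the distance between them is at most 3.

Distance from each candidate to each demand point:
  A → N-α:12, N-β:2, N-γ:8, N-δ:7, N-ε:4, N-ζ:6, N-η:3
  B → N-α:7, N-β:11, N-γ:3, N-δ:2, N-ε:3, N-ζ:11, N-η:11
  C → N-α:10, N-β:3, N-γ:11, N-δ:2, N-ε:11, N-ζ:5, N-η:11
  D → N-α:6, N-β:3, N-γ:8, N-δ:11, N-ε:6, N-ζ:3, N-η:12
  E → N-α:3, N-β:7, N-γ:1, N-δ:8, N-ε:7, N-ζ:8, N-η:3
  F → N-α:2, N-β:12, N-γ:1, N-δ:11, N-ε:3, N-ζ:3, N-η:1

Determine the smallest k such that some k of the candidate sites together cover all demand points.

2

Coverage sets (demand points within 3 of each site):
  A: {N-β, N-η}
  B: {N-γ, N-δ, N-ε}
  C: {N-β, N-δ}
  D: {N-β, N-ζ}
  E: {N-α, N-γ, N-η}
  F: {N-α, N-γ, N-ε, N-ζ, N-η}
No single site covers all 7 demand points.
But {C, F} covers everything, so the minimum is 2.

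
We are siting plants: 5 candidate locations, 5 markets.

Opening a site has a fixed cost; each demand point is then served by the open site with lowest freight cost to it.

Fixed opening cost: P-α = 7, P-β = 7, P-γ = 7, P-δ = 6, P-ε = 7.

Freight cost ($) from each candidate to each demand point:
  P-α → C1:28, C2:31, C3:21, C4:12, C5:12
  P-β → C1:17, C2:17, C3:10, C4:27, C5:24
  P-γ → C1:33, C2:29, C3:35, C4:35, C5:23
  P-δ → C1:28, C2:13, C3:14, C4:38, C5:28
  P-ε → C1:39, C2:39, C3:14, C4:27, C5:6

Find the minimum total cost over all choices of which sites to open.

Open {P-α, P-β}: assign each demand point to its cheapest open site.
  C1→P-β 17, C2→P-β 17, C3→P-β 10, C4→P-α 12, C5→P-α 12
  freight cost 68, fixed 14 → total 82.
Compare {P-α, P-β, P-ε}: freight cost 62 + fixed 21 = 83.
Compare {P-α, P-β, P-δ}: freight cost 64 + fixed 20 = 84.
Compare {P-α, P-β, P-δ, P-ε}: freight cost 58 + fixed 27 = 85.
All other subsets cost ≥ 83. Minimum total cost: 82.

82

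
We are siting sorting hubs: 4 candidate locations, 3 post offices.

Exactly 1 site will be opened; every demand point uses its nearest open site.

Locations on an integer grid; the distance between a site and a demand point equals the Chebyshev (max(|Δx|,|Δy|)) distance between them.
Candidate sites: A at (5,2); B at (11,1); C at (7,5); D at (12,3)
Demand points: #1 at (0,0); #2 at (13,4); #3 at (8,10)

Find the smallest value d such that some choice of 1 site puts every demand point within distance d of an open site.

Open {C}.
  Farthest demand point is #1 at distance 7 (to C); all others are ≤ 7.
With {A} the worst case is 8.
With {B} the worst case is 11.
No size-1 selection achieves below 7.

7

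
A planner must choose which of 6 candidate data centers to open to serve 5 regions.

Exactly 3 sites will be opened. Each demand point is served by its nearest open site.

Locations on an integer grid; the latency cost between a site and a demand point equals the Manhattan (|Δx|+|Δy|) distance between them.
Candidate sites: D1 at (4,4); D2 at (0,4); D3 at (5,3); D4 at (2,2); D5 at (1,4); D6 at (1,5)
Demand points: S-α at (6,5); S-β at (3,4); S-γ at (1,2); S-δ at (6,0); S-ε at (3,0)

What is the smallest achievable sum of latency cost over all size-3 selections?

Open {D1, D3, D4}.
  S-α→D1 3, S-β→D1 1, S-γ→D4 1, S-δ→D3 4, S-ε→D4 3  ⇒ total 12.
Compare {D3, D4, D5}: total 13.
Compare {D1, D2, D4}: total 14.
No size-3 selection does better; minimum is 12.

12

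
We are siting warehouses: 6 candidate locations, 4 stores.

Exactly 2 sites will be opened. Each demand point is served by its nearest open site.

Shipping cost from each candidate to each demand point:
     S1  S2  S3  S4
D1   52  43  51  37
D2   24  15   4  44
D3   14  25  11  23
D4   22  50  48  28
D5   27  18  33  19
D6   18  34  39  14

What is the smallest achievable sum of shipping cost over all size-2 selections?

51

Open {D2, D6}.
  S1→D6 18, S2→D2 15, S3→D2 4, S4→D6 14  ⇒ total 51.
Compare {D2, D3}: total 56.
Compare {D2, D5}: total 62.
No size-2 selection does better; minimum is 51.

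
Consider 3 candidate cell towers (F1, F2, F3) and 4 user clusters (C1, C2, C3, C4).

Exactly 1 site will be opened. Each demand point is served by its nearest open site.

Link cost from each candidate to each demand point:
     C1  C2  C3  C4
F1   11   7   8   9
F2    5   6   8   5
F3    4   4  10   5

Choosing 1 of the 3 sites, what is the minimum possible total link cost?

Open {F3}.
  C1→F3 4, C2→F3 4, C3→F3 10, C4→F3 5  ⇒ total 23.
Compare {F2}: total 24.
Compare {F1}: total 35.

23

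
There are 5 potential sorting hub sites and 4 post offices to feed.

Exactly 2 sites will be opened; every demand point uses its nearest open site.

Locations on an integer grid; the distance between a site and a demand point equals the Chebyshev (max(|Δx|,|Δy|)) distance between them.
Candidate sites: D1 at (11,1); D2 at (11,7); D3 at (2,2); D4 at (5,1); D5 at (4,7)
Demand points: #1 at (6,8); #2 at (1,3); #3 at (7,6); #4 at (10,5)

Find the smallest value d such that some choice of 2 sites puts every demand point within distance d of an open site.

4

Open {D1, D5}.
  Farthest demand point is #2 at distance 4 (to D5); all others are ≤ 4.
With {D2, D5} the worst case is 4.
With {D2, D3} the worst case is 5.
No size-2 selection achieves below 4.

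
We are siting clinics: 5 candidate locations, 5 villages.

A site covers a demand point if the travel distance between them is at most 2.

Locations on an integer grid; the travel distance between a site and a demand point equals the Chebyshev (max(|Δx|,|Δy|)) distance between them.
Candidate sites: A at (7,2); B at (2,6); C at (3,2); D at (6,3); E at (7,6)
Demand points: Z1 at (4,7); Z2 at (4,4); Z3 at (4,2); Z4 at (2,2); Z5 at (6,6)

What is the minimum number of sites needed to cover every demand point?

3

Coverage sets (demand points within 2 of each site):
  A: {}
  B: {Z1, Z2}
  C: {Z2, Z3, Z4}
  D: {Z2, Z3}
  E: {Z5}
No 2 sites suffice: every size-2 union leaves at least one demand point uncovered.
But {B, C, E} covers everything, so the minimum is 3.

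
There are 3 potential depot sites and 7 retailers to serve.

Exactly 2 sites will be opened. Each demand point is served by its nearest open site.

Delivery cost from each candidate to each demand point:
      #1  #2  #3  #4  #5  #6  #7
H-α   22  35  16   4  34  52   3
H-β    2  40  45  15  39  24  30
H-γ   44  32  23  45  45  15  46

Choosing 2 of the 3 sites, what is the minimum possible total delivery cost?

118

Open {H-α, H-β}.
  #1→H-β 2, #2→H-α 35, #3→H-α 16, #4→H-α 4, #5→H-α 34, #6→H-β 24, #7→H-α 3  ⇒ total 118.
Compare {H-α, H-γ}: total 126.
Compare {H-β, H-γ}: total 156.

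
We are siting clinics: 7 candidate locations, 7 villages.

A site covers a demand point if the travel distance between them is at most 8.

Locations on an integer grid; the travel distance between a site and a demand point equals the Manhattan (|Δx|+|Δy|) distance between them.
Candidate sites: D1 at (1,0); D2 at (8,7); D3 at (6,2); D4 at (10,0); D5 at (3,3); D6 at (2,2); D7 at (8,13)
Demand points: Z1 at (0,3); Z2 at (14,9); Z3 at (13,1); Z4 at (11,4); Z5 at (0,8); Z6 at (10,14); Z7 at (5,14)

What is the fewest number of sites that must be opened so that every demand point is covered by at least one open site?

4

Coverage sets (demand points within 8 of each site):
  D1: {Z1}
  D2: {Z2, Z4}
  D3: {Z1, Z3, Z4}
  D4: {Z3, Z4}
  D5: {Z1, Z5}
  D6: {Z1, Z5}
  D7: {Z6, Z7}
No 3 sites suffice: every size-3 union leaves at least one demand point uncovered.
But {D2, D3, D5, D7} covers everything, so the minimum is 4.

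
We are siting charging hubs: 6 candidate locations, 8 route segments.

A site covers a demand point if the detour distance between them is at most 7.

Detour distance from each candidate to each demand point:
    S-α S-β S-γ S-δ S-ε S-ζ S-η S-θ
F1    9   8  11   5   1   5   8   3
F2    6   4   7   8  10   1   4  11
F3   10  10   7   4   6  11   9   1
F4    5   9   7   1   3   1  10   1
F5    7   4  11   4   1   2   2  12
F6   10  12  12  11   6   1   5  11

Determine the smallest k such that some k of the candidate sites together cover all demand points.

2

Coverage sets (demand points within 7 of each site):
  F1: {S-δ, S-ε, S-ζ, S-θ}
  F2: {S-α, S-β, S-γ, S-ζ, S-η}
  F3: {S-γ, S-δ, S-ε, S-θ}
  F4: {S-α, S-γ, S-δ, S-ε, S-ζ, S-θ}
  F5: {S-α, S-β, S-δ, S-ε, S-ζ, S-η}
  F6: {S-ε, S-ζ, S-η}
No single site covers all 8 demand points.
But {F1, F2} covers everything, so the minimum is 2.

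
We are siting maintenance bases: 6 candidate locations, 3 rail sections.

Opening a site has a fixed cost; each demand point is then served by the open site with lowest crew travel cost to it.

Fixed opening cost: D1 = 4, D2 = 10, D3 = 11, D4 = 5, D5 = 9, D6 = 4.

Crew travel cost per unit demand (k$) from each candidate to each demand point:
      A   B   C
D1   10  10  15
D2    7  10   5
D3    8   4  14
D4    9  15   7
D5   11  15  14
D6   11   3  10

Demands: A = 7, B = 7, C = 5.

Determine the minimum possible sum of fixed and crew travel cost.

Open {D2, D6}: assign each demand point to its cheapest open site.
  A→D2 7×7=49, B→D6 7×3=21, C→D2 5×5=25
  crew travel cost 95, fixed 14 → total 109.
Compare {D1, D2, D6}: crew travel cost 95 + fixed 18 = 113.
Compare {D2, D4, D6}: crew travel cost 95 + fixed 19 = 114.
Compare {D2, D5, D6}: crew travel cost 95 + fixed 23 = 118.
All other subsets cost ≥ 113. Minimum total cost: 109.

109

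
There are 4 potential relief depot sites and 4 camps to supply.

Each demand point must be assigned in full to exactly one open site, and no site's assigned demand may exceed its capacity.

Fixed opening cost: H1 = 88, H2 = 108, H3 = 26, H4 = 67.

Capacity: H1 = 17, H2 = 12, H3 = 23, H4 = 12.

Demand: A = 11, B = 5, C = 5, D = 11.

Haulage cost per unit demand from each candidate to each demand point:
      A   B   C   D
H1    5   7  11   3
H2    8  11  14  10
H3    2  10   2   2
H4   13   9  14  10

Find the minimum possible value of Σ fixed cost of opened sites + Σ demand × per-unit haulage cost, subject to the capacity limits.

214

Open {H1, H3}; cheapest assignment that respects the capacities:
  H1 (cap 17, load 16): B, D — cost 5×7 + 11×3 = 68
  H3 (cap 23, load 16): A, C — cost 11×2 + 5×2 = 32
  Shipping 100, fixed 114 → total 214.
  Any other capacity-feasible assignment to {H1, H3} ships for at least 100.
Compare {H3, H4}: its best feasible assignment gives total 252.
Compare {H1, H3, H4}: its best feasible assignment gives total 281.
Every other set of open sites that can feasibly serve all demand totals ≥ 252 even under its best assignment. Minimum: 214.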